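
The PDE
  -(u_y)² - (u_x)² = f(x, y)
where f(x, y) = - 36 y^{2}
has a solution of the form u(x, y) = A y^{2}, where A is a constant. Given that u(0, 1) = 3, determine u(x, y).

Substitute the ansatz u = A y^{2} into the left-hand side.
Derivatives of the ansatz:
  u_y = 2 A y
  u_x = 0
Term by term:
  -(u_y)² = - 4 A^{2} y^{2}
  -(u_x)² = 0
So the left-hand side equals
  - 4 A^{2} y^{2}
This must equal f(x, y) = - 36 y^{2} identically.
Matching coefficients of the independent functions:
  [y^{2}]:  - 4 A^{2} = -36
These equations allow (A) = (-3) or (3).
Impose the point condition(s):
  u(0, 1) = 3  ⟹  A = 3
Only A = 3 satisfies everything.
Hence u(x, y) = 3 y^{2}.

Answer: u(x, y) = 3 y^{2}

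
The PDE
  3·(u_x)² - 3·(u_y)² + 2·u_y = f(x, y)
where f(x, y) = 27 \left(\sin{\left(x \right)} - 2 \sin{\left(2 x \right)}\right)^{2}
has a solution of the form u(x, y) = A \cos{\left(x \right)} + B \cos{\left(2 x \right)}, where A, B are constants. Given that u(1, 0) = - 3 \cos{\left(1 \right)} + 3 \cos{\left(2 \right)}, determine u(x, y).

Substitute the ansatz u = A \cos{\left(x \right)} + B \cos{\left(2 x \right)} into the left-hand side.
Derivatives of the ansatz:
  u_x = - A \sin{\left(x \right)} - 2 B \sin{\left(2 x \right)}
  u_y = 0
Term by term:
  3·(u_x)² = 3 A^{2} \sin^{2}{\left(x \right)} + 12 A B \sin{\left(x \right)} \sin{\left(2 x \right)} + 12 B^{2} \sin^{2}{\left(2 x \right)}
  -3·(u_y)² = 0
  2·u_y = 0
So the left-hand side equals
  3 A^{2} \sin^{2}{\left(x \right)} + 12 A B \sin{\left(x \right)} \sin{\left(2 x \right)} + 12 B^{2} \sin^{2}{\left(2 x \right)}
This must equal f(x, y) identically; expanded, f = 27 \sin^{2}{\left(x \right)} - 108 \sin{\left(x \right)} \sin{\left(2 x \right)} + 108 \sin^{2}{\left(2 x \right)}.
Matching coefficients of the independent functions:
  [\sin{\left(x \right)} \sin{\left(2 x \right)}]:  12 A B = -108
  [\sin^{2}{\left(x \right)}]:  3 A^{2} = 27
  [\sin^{2}{\left(2 x \right)}]:  12 B^{2} = 108
These equations allow (A, B) = (-3, 3) or (3, -3).
Impose the point condition(s):
  u(1, 0) = - 3 \cos{\left(1 \right)} + 3 \cos{\left(2 \right)}  ⟹  A \cos{\left(1 \right)} + B \cos{\left(2 \right)} = - 3 \cos{\left(1 \right)} + 3 \cos{\left(2 \right)}
Only A = -3, B = 3 satisfies everything.
Hence u(x, y) = - 3 \cos{\left(x \right)} + 3 \cos{\left(2 x \right)}.

Answer: u(x, y) = - 3 \cos{\left(x \right)} + 3 \cos{\left(2 x \right)}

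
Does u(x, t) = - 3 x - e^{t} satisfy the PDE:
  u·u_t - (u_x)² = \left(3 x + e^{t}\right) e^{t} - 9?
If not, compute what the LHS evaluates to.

Evaluate each term of the left-hand side for u = - 3 x - e^{t}.
Derivatives:
  u_t = - e^{t}
  u_x = -3
Terms:
  u·u_t = \left(3 x + e^{t}\right) e^{t}
  -(u_x)² = -9
Sum: LHS = \left(3 x + e^{t}\right) e^{t} - 9
This is exactly the given right-hand side, so u is a solution.

Answer: Yes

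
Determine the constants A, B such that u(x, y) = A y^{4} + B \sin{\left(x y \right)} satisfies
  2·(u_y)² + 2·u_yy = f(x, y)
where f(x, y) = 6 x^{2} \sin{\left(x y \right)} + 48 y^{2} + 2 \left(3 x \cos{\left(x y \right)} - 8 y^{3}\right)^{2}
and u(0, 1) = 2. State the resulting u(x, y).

Answer: u(x, y) = 2 y^{4} - 3 \sin{\left(x y \right)}

Derivation:
Substitute the ansatz u = A y^{4} + B \sin{\left(x y \right)} into the left-hand side.
Derivatives of the ansatz:
  u_y = 4 A y^{3} + B x \cos{\left(x y \right)}
  u_yy = 12 A y^{2} - B x^{2} \sin{\left(x y \right)}
Term by term:
  2·(u_y)² = 32 A^{2} y^{6} + 16 A B x y^{3} \cos{\left(x y \right)} + 2 B^{2} x^{2} \cos^{2}{\left(x y \right)}
  2·u_yy = 24 A y^{2} - 2 B x^{2} \sin{\left(x y \right)}
So the left-hand side equals
  32 A^{2} y^{6} + 16 A B x y^{3} \cos{\left(x y \right)} + 24 A y^{2} + 2 B^{2} x^{2} \cos^{2}{\left(x y \right)} - 2 B x^{2} \sin{\left(x y \right)}
This must equal f(x, y) identically; expanded, f = 6 x^{2} \sin{\left(x y \right)} + 18 x^{2} \cos^{2}{\left(x y \right)} - 96 x y^{3} \cos{\left(x y \right)} + 128 y^{6} + 48 y^{2}.
Matching coefficients of the independent functions:
  [y^{2}]:  24 A = 48
  [y^{6}]:  32 A^{2} = 128
  [x^{2} \sin{\left(x y \right)}]:  - 2 B = 6
  [x^{2} \cos^{2}{\left(x y \right)}]:  2 B^{2} = 18
  [x y^{3} \cos{\left(x y \right)}]:  16 A B = -96
Solving: A = 2, B = -3.
Check against the point condition:
  u(0, 1) = 2  ⟹  A = 2  ✓
Hence u(x, y) = 2 y^{4} - 3 \sin{\left(x y \right)}.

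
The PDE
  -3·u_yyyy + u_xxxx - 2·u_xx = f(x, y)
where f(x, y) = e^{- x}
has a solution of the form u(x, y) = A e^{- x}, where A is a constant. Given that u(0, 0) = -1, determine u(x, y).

Substitute the ansatz u = A e^{- x} into the left-hand side.
Derivatives of the ansatz:
  u_yyyy = 0
  u_xxxx = A e^{- x}
  u_xx = A e^{- x}
Term by term:
  -3·u_yyyy = 0
  u_xxxx = A e^{- x}
  -2·u_xx = - 2 A e^{- x}
So the left-hand side equals
  - A e^{- x}
This must equal f(x, y) = e^{- x} identically.
Matching coefficients of the independent functions:
  [e^{- x}]:  - A = 1
Solving: A = -1.
Check against the point condition:
  u(0, 0) = -1  ⟹  A = -1  ✓
Hence u(x, y) = - e^{- x}.

Answer: u(x, y) = - e^{- x}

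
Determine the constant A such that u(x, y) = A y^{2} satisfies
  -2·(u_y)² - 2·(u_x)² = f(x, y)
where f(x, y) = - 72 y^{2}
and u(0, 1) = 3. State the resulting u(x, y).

Substitute the ansatz u = A y^{2} into the left-hand side.
Derivatives of the ansatz:
  u_y = 2 A y
  u_x = 0
Term by term:
  -2·(u_y)² = - 8 A^{2} y^{2}
  -2·(u_x)² = 0
So the left-hand side equals
  - 8 A^{2} y^{2}
This must equal f(x, y) = - 72 y^{2} identically.
Matching coefficients of the independent functions:
  [y^{2}]:  - 8 A^{2} = -72
These equations allow (A) = (-3) or (3).
Impose the point condition(s):
  u(0, 1) = 3  ⟹  A = 3
Only A = 3 satisfies everything.
Hence u(x, y) = 3 y^{2}.

Answer: u(x, y) = 3 y^{2}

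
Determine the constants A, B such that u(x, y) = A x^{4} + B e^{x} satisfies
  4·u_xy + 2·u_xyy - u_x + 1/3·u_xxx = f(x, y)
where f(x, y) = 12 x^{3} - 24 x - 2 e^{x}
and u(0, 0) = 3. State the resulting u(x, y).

Answer: u(x, y) = - 3 x^{4} + 3 e^{x}

Derivation:
Substitute the ansatz u = A x^{4} + B e^{x} into the left-hand side.
Derivatives of the ansatz:
  u_xy = 0
  u_xyy = 0
  u_x = 4 A x^{3} + B e^{x}
  u_xxx = 24 A x + B e^{x}
Term by term:
  4·u_xy = 0
  2·u_xyy = 0
  -u_x = - 4 A x^{3} - B e^{x}
  1/3·u_xxx = 8 A x + \frac{B e^{x}}{3}
So the left-hand side equals
  - 4 A x^{3} + 8 A x - \frac{2 B e^{x}}{3}
This must equal f(x, y) = 12 x^{3} - 24 x - 2 e^{x} identically.
Matching coefficients of the independent functions:
  [x]:  8 A = -24
  [x^{3}]:  - 4 A = 12
  [e^{x}]:  - \frac{2 B}{3} = -2
Solving: A = -3, B = 3.
Check against the point condition:
  u(0, 0) = 3  ⟹  B = 3  ✓
Hence u(x, y) = - 3 x^{4} + 3 e^{x}.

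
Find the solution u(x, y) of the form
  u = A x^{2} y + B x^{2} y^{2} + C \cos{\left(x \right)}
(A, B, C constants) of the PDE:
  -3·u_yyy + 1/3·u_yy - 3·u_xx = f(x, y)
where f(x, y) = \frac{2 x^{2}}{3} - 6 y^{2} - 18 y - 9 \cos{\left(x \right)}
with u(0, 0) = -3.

Substitute the ansatz u = A x^{2} y + B x^{2} y^{2} + C \cos{\left(x \right)} into the left-hand side.
Derivatives of the ansatz:
  u_yyy = 0
  u_yy = 2 B x^{2}
  u_xx = 2 A y + 2 B y^{2} - C \cos{\left(x \right)}
Term by term:
  -3·u_yyy = 0
  1/3·u_yy = \frac{2 B x^{2}}{3}
  -3·u_xx = - 6 A y - 6 B y^{2} + 3 C \cos{\left(x \right)}
So the left-hand side equals
  - 6 A y + \frac{2 B x^{2}}{3} - 6 B y^{2} + 3 C \cos{\left(x \right)}
This must equal f(x, y) = \frac{2 x^{2}}{3} - 6 y^{2} - 18 y - 9 \cos{\left(x \right)} identically.
Matching coefficients of the independent functions:
  [x^{2}]:  \frac{2 B}{3} = \frac{2}{3}
  [y]:  - 6 A = -18
  [y^{2}]:  - 6 B = -6
  [\cos{\left(x \right)}]:  3 C = -9
Solving: A = 3, B = 1, C = -3.
Check against the point condition:
  u(0, 0) = -3  ⟹  C = -3  ✓
Hence u(x, y) = x^{2} y^{2} + 3 x^{2} y - 3 \cos{\left(x \right)}.

Answer: u(x, y) = x^{2} y^{2} + 3 x^{2} y - 3 \cos{\left(x \right)}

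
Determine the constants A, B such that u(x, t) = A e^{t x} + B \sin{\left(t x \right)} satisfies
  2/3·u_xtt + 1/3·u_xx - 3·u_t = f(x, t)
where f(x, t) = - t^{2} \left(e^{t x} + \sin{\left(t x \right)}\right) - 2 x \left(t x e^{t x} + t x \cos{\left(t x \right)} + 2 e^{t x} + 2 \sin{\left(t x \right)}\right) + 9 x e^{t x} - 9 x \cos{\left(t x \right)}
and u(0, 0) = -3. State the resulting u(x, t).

Substitute the ansatz u = A e^{t x} + B \sin{\left(t x \right)} into the left-hand side.
Derivatives of the ansatz:
  u_xtt = A t x^{2} e^{t x} + 2 A x e^{t x} - B t x^{2} \cos{\left(t x \right)} - 2 B x \sin{\left(t x \right)}
  u_xx = A t^{2} e^{t x} - B t^{2} \sin{\left(t x \right)}
  u_t = A x e^{t x} + B x \cos{\left(t x \right)}
Term by term:
  2/3·u_xtt = \frac{2 A t x^{2} e^{t x}}{3} + \frac{4 A x e^{t x}}{3} - \frac{2 B t x^{2} \cos{\left(t x \right)}}{3} - \frac{4 B x \sin{\left(t x \right)}}{3}
  1/3·u_xx = \frac{A t^{2} e^{t x}}{3} - \frac{B t^{2} \sin{\left(t x \right)}}{3}
  -3·u_t = - 3 A x e^{t x} - 3 B x \cos{\left(t x \right)}
So the left-hand side equals
  \frac{A t^{2} e^{t x}}{3} + \frac{2 A t x^{2} e^{t x}}{3} - \frac{5 A x e^{t x}}{3} - \frac{B t^{2} \sin{\left(t x \right)}}{3} - \frac{2 B t x^{2} \cos{\left(t x \right)}}{3} - \frac{4 B x \sin{\left(t x \right)}}{3} - 3 B x \cos{\left(t x \right)}
This must equal f(x, t) identically; expanded, f = - t^{2} e^{t x} - t^{2} \sin{\left(t x \right)} - 2 t x^{2} e^{t x} - 2 t x^{2} \cos{\left(t x \right)} + 5 x e^{t x} - 4 x \sin{\left(t x \right)} - 9 x \cos{\left(t x \right)}.
Matching coefficients of the independent functions:
  [t^{2} e^{t x}]:  \frac{A}{3} = -1
  [t^{2} \sin{\left(t x \right)}]:  - \frac{B}{3} = -1
  [x e^{t x}]:  - \frac{5 A}{3} = 5
  [x \sin{\left(t x \right)}]:  - \frac{4 B}{3} = -4
  [x \cos{\left(t x \right)}]:  - 3 B = -9
  [t x^{2} e^{t x}]:  \frac{2 A}{3} = -2
  [t x^{2} \cos{\left(t x \right)}]:  - \frac{2 B}{3} = -2
Solving: A = -3, B = 3.
Check against the point condition:
  u(0, 0) = -3  ⟹  A = -3  ✓
Hence u(x, t) = - 3 e^{t x} + 3 \sin{\left(t x \right)}.

Answer: u(x, t) = - 3 e^{t x} + 3 \sin{\left(t x \right)}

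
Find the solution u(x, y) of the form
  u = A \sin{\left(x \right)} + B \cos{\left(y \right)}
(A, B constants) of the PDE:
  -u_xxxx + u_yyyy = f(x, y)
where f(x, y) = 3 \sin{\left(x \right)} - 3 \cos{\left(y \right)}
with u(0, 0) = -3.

Answer: u(x, y) = - 3 \sin{\left(x \right)} - 3 \cos{\left(y \right)}

Derivation:
Substitute the ansatz u = A \sin{\left(x \right)} + B \cos{\left(y \right)} into the left-hand side.
Derivatives of the ansatz:
  u_xxxx = A \sin{\left(x \right)}
  u_yyyy = B \cos{\left(y \right)}
Term by term:
  -u_xxxx = - A \sin{\left(x \right)}
  u_yyyy = B \cos{\left(y \right)}
So the left-hand side equals
  - A \sin{\left(x \right)} + B \cos{\left(y \right)}
This must equal f(x, y) = 3 \sin{\left(x \right)} - 3 \cos{\left(y \right)} identically.
Matching coefficients of the independent functions:
  [\sin{\left(x \right)}]:  - A = 3
  [\cos{\left(y \right)}]:  B = -3
Solving: A = -3, B = -3.
Check against the point condition:
  u(0, 0) = -3  ⟹  B = -3  ✓
Hence u(x, y) = - 3 \sin{\left(x \right)} - 3 \cos{\left(y \right)}.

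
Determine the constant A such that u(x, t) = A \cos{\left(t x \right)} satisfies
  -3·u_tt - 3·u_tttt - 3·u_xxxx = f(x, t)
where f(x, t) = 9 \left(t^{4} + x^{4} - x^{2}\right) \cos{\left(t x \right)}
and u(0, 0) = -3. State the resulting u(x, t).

Substitute the ansatz u = A \cos{\left(t x \right)} into the left-hand side.
Derivatives of the ansatz:
  u_tt = - A x^{2} \cos{\left(t x \right)}
  u_tttt = A x^{4} \cos{\left(t x \right)}
  u_xxxx = A t^{4} \cos{\left(t x \right)}
Term by term:
  -3·u_tt = 3 A x^{2} \cos{\left(t x \right)}
  -3·u_tttt = - 3 A x^{4} \cos{\left(t x \right)}
  -3·u_xxxx = - 3 A t^{4} \cos{\left(t x \right)}
So the left-hand side equals
  - 3 A t^{4} \cos{\left(t x \right)} - 3 A x^{4} \cos{\left(t x \right)} + 3 A x^{2} \cos{\left(t x \right)}
This must equal f(x, t) identically; expanded, f = 9 t^{4} \cos{\left(t x \right)} + 9 x^{4} \cos{\left(t x \right)} - 9 x^{2} \cos{\left(t x \right)}.
Matching coefficients of the independent functions:
  [t^{4} \cos{\left(t x \right)}, x^{4} \cos{\left(t x \right)}]:  - 3 A = 9
  [x^{2} \cos{\left(t x \right)}]:  3 A = -9
Solving: A = -3.
Check against the point condition:
  u(0, 0) = -3  ⟹  A = -3  ✓
Hence u(x, t) = - 3 \cos{\left(t x \right)}.

Answer: u(x, t) = - 3 \cos{\left(t x \right)}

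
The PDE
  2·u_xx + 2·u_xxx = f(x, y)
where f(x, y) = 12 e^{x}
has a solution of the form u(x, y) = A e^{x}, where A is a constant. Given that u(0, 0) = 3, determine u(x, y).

Substitute the ansatz u = A e^{x} into the left-hand side.
Derivatives of the ansatz:
  u_xx = A e^{x}
  u_xxx = A e^{x}
Term by term:
  2·u_xx = 2 A e^{x}
  2·u_xxx = 2 A e^{x}
So the left-hand side equals
  4 A e^{x}
This must equal f(x, y) = 12 e^{x} identically.
Matching coefficients of the independent functions:
  [e^{x}]:  4 A = 12
Solving: A = 3.
Check against the point condition:
  u(0, 0) = 3  ⟹  A = 3  ✓
Hence u(x, y) = 3 e^{x}.

Answer: u(x, y) = 3 e^{x}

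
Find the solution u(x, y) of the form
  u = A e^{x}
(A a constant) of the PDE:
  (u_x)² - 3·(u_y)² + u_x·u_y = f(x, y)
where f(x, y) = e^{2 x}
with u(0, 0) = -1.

Answer: u(x, y) = - e^{x}

Derivation:
Substitute the ansatz u = A e^{x} into the left-hand side.
Derivatives of the ansatz:
  u_x = A e^{x}
  u_y = 0
Term by term:
  (u_x)² = A^{2} e^{2 x}
  -3·(u_y)² = 0
  u_x·u_y = 0
So the left-hand side equals
  A^{2} e^{2 x}
This must equal f(x, y) = e^{2 x} identically.
Matching coefficients of the independent functions:
  [e^{2 x}]:  A^{2} = 1
These equations allow (A) = (-1) or (1).
Impose the point condition(s):
  u(0, 0) = -1  ⟹  A = -1
Only A = -1 satisfies everything.
Hence u(x, y) = - e^{x}.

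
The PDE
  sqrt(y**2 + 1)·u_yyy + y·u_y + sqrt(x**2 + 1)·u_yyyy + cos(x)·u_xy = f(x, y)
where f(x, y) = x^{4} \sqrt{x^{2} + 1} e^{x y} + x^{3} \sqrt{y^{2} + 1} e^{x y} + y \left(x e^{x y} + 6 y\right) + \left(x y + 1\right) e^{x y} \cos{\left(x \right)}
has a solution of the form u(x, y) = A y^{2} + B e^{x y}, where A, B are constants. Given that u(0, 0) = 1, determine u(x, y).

Answer: u(x, y) = 3 y^{2} + e^{x y}

Derivation:
Substitute the ansatz u = A y^{2} + B e^{x y} into the left-hand side.
Derivatives of the ansatz:
  u_yyy = B x^{3} e^{x y}
  u_y = 2 A y + B x e^{x y}
  u_yyyy = B x^{4} e^{x y}
  u_xy = B x y e^{x y} + B e^{x y}
Term by term:
  sqrt(y**2 + 1)·u_yyy = B x^{3} \sqrt{y^{2} + 1} e^{x y}
  y·u_y = 2 A y^{2} + B x y e^{x y}
  sqrt(x**2 + 1)·u_yyyy = B x^{4} \sqrt{x^{2} + 1} e^{x y}
  cos(x)·u_xy = B x y e^{x y} \cos{\left(x \right)} + B e^{x y} \cos{\left(x \right)}
So the left-hand side equals
  2 A y^{2} + B x^{4} \sqrt{x^{2} + 1} e^{x y} + B x^{3} \sqrt{y^{2} + 1} e^{x y} + B x y e^{x y} \cos{\left(x \right)} + B x y e^{x y} + B e^{x y} \cos{\left(x \right)}
This must equal f(x, y) identically; expanded, f = x^{4} \sqrt{x^{2} + 1} e^{x y} + x^{3} \sqrt{y^{2} + 1} e^{x y} + x y e^{x y} \cos{\left(x \right)} + x y e^{x y} + 6 y^{2} + e^{x y} \cos{\left(x \right)}.
Matching coefficients of the independent functions:
  [y^{2}]:  2 A = 6
  [e^{x y} \cos{\left(x \right)}, x y e^{x y}, x^{3} \sqrt{y^{2} + 1} e^{x y}, x^{4} \sqrt{x^{2} + 1} e^{x y}, …]:  B = 1
Solving: A = 3, B = 1.
Check against the point condition:
  u(0, 0) = 1  ⟹  B = 1  ✓
Hence u(x, y) = 3 y^{2} + e^{x y}.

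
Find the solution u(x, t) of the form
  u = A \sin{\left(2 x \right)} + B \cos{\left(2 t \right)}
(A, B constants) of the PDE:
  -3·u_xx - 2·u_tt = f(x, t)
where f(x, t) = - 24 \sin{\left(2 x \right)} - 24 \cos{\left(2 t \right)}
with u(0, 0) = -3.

Answer: u(x, t) = - 2 \sin{\left(2 x \right)} - 3 \cos{\left(2 t \right)}

Derivation:
Substitute the ansatz u = A \sin{\left(2 x \right)} + B \cos{\left(2 t \right)} into the left-hand side.
Derivatives of the ansatz:
  u_xx = - 4 A \sin{\left(2 x \right)}
  u_tt = - 4 B \cos{\left(2 t \right)}
Term by term:
  -3·u_xx = 12 A \sin{\left(2 x \right)}
  -2·u_tt = 8 B \cos{\left(2 t \right)}
So the left-hand side equals
  12 A \sin{\left(2 x \right)} + 8 B \cos{\left(2 t \right)}
This must equal f(x, t) = - 24 \sin{\left(2 x \right)} - 24 \cos{\left(2 t \right)} identically.
Matching coefficients of the independent functions:
  [\sin{\left(2 x \right)}]:  12 A = -24
  [\cos{\left(2 t \right)}]:  8 B = -24
Solving: A = -2, B = -3.
Check against the point condition:
  u(0, 0) = -3  ⟹  B = -3  ✓
Hence u(x, t) = - 2 \sin{\left(2 x \right)} - 3 \cos{\left(2 t \right)}.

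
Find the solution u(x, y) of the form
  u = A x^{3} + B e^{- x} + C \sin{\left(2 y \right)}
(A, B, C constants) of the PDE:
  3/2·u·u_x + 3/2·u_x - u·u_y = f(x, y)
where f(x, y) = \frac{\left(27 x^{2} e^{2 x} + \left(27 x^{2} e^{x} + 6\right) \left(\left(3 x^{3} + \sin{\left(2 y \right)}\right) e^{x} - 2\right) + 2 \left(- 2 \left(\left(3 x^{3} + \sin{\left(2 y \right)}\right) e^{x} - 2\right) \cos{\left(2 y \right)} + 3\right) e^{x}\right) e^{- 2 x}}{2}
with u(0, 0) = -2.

Substitute the ansatz u = A x^{3} + B e^{- x} + C \sin{\left(2 y \right)} into the left-hand side.
Derivatives of the ansatz:
  u_x = 3 A x^{2} - B e^{- x}
  u_y = 2 C \cos{\left(2 y \right)}
Term by term:
  3/2·u·u_x = \frac{9 A^{2} x^{5}}{2} - \frac{3 A B x^{3} e^{- x}}{2} + \frac{9 A B x^{2} e^{- x}}{2} + \frac{9 A C x^{2} \sin{\left(2 y \right)}}{2} - \frac{3 B^{2} e^{- 2 x}}{2} - \frac{3 B C e^{- x} \sin{\left(2 y \right)}}{2}
  3/2·u_x = \frac{9 A x^{2}}{2} - \frac{3 B e^{- x}}{2}
  -u·u_y = - 2 A C x^{3} \cos{\left(2 y \right)} - 2 B C e^{- x} \cos{\left(2 y \right)} - 2 C^{2} \sin{\left(2 y \right)} \cos{\left(2 y \right)}
So the left-hand side equals
  \frac{9 A^{2} x^{5}}{2} - \frac{3 A B x^{3} e^{- x}}{2} + \frac{9 A B x^{2} e^{- x}}{2} - 2 A C x^{3} \cos{\left(2 y \right)} + \frac{9 A C x^{2} \sin{\left(2 y \right)}}{2} + \frac{9 A x^{2}}{2} - \frac{3 B^{2} e^{- 2 x}}{2} - \frac{3 B C e^{- x} \sin{\left(2 y \right)}}{2} - 2 B C e^{- x} \cos{\left(2 y \right)} - \frac{3 B e^{- x}}{2} - 2 C^{2} \sin{\left(2 y \right)} \cos{\left(2 y \right)}
This must equal f(x, y) identically; expanded, f = \frac{81 x^{5}}{2} - 6 x^{3} \cos{\left(2 y \right)} + 9 x^{3} e^{- x} + \frac{27 x^{2} \sin{\left(2 y \right)}}{2} + \frac{27 x^{2}}{2} - 27 x^{2} e^{- x} - 2 \sin{\left(2 y \right)} \cos{\left(2 y \right)} + 3 e^{- x} \sin{\left(2 y \right)} + 4 e^{- x} \cos{\left(2 y \right)} + 3 e^{- x} - 6 e^{- 2 x}.
Matching coefficients of the independent functions:
  [x^{2}]:  \frac{9 A}{2} = \frac{27}{2}
  [x^{5}]:  \frac{9 A^{2}}{2} = \frac{81}{2}
  [x^{2} e^{- x}]:  \frac{9 A B}{2} = -27
  [x^{2} \sin{\left(2 y \right)}]:  \frac{9 A C}{2} = \frac{27}{2}
  [x^{3} e^{- x}]:  - \frac{3 A B}{2} = 9
  [x^{3} \cos{\left(2 y \right)}]:  - 2 A C = -6
  [e^{- x} \sin{\left(2 y \right)}]:  - \frac{3 B C}{2} = 3
  [e^{- x} \cos{\left(2 y \right)}]:  - 2 B C = 4
  [\sin{\left(2 y \right)} \cos{\left(2 y \right)}]:  - 2 C^{2} = -2
  [e^{- 2 x}]:  - \frac{3 B^{2}}{2} = -6
  [e^{- x}]:  - \frac{3 B}{2} = 3
Solving: A = 3, B = -2, C = 1.
Check against the point condition:
  u(0, 0) = -2  ⟹  B = -2  ✓
Hence u(x, y) = 3 x^{3} + \sin{\left(2 y \right)} - 2 e^{- x}.

Answer: u(x, y) = 3 x^{3} + \sin{\left(2 y \right)} - 2 e^{- x}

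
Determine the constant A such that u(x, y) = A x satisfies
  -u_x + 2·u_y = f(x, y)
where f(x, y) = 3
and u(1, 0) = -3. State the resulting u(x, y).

Substitute the ansatz u = A x into the left-hand side.
Derivatives of the ansatz:
  u_x = A
  u_y = 0
Term by term:
  -u_x = - A
  2·u_y = 0
So the left-hand side equals
  - A
This must equal f(x, y) = 3 identically.
Matching coefficients of the independent functions:
  [constant term]:  - A = 3
Solving: A = -3.
Check against the point condition:
  u(1, 0) = -3  ⟹  A = -3  ✓
Hence u(x, y) = - 3 x.

Answer: u(x, y) = - 3 x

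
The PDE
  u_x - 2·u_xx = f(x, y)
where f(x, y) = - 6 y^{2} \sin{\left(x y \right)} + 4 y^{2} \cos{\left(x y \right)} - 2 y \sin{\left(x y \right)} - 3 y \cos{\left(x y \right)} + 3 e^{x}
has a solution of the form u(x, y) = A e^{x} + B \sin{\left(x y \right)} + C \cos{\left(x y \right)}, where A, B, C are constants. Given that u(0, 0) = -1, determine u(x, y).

Answer: u(x, y) = - 3 e^{x} - 3 \sin{\left(x y \right)} + 2 \cos{\left(x y \right)}

Derivation:
Substitute the ansatz u = A e^{x} + B \sin{\left(x y \right)} + C \cos{\left(x y \right)} into the left-hand side.
Derivatives of the ansatz:
  u_x = A e^{x} + B y \cos{\left(x y \right)} - C y \sin{\left(x y \right)}
  u_xx = A e^{x} - B y^{2} \sin{\left(x y \right)} - C y^{2} \cos{\left(x y \right)}
Term by term:
  u_x = A e^{x} + B y \cos{\left(x y \right)} - C y \sin{\left(x y \right)}
  -2·u_xx = - 2 A e^{x} + 2 B y^{2} \sin{\left(x y \right)} + 2 C y^{2} \cos{\left(x y \right)}
So the left-hand side equals
  - A e^{x} + 2 B y^{2} \sin{\left(x y \right)} + B y \cos{\left(x y \right)} + 2 C y^{2} \cos{\left(x y \right)} - C y \sin{\left(x y \right)}
This must equal f(x, y) = - 6 y^{2} \sin{\left(x y \right)} + 4 y^{2} \cos{\left(x y \right)} - 2 y \sin{\left(x y \right)} - 3 y \cos{\left(x y \right)} + 3 e^{x} identically.
Matching coefficients of the independent functions:
  [y \sin{\left(x y \right)}]:  - C = -2
  [y \cos{\left(x y \right)}]:  B = -3
  [y^{2} \sin{\left(x y \right)}]:  2 B = -6
  [y^{2} \cos{\left(x y \right)}]:  2 C = 4
  [e^{x}]:  - A = 3
Solving: A = -3, B = -3, C = 2.
Check against the point condition:
  u(0, 0) = -1  ⟹  A + C = -1  ✓
Hence u(x, y) = - 3 e^{x} - 3 \sin{\left(x y \right)} + 2 \cos{\left(x y \right)}.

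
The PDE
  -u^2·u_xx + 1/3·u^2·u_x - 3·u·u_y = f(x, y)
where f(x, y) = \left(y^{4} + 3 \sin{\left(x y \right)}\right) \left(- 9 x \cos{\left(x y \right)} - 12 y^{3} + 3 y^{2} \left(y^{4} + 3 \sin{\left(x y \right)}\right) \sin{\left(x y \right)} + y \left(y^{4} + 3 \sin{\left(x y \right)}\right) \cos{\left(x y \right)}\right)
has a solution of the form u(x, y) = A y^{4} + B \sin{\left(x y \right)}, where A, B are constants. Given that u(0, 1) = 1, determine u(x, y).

Substitute the ansatz u = A y^{4} + B \sin{\left(x y \right)} into the left-hand side.
Derivatives of the ansatz:
  u_xx = - B y^{2} \sin{\left(x y \right)}
  u_x = B y \cos{\left(x y \right)}
  u_y = 4 A y^{3} + B x \cos{\left(x y \right)}
Term by term:
  -u^2·u_xx = A^{2} B y^{10} \sin{\left(x y \right)} + 2 A B^{2} y^{6} \sin^{2}{\left(x y \right)} + B^{3} y^{2} \sin^{3}{\left(x y \right)}
  1/3·u^2·u_x = \frac{A^{2} B y^{9} \cos{\left(x y \right)}}{3} + \frac{2 A B^{2} y^{5} \sin{\left(x y \right)} \cos{\left(x y \right)}}{3} + \frac{B^{3} y \sin^{2}{\left(x y \right)} \cos{\left(x y \right)}}{3}
  -3·u·u_y = - 12 A^{2} y^{7} - 3 A B x y^{4} \cos{\left(x y \right)} - 12 A B y^{3} \sin{\left(x y \right)} - 3 B^{2} x \sin{\left(x y \right)} \cos{\left(x y \right)}
So the left-hand side equals
  A^{2} B y^{10} \sin{\left(x y \right)} + \frac{A^{2} B y^{9} \cos{\left(x y \right)}}{3} - 12 A^{2} y^{7} + 2 A B^{2} y^{6} \sin^{2}{\left(x y \right)} + \frac{2 A B^{2} y^{5} \sin{\left(x y \right)} \cos{\left(x y \right)}}{3} - 3 A B x y^{4} \cos{\left(x y \right)} - 12 A B y^{3} \sin{\left(x y \right)} + B^{3} y^{2} \sin^{3}{\left(x y \right)} + \frac{B^{3} y \sin^{2}{\left(x y \right)} \cos{\left(x y \right)}}{3} - 3 B^{2} x \sin{\left(x y \right)} \cos{\left(x y \right)}
This must equal f(x, y) identically; expanded, f = - 9 x y^{4} \cos{\left(x y \right)} - 27 x \sin{\left(x y \right)} \cos{\left(x y \right)} + 3 y^{10} \sin{\left(x y \right)} + y^{9} \cos{\left(x y \right)} - 12 y^{7} + 18 y^{6} \sin^{2}{\left(x y \right)} + 6 y^{5} \sin{\left(x y \right)} \cos{\left(x y \right)} - 36 y^{3} \sin{\left(x y \right)} + 27 y^{2} \sin^{3}{\left(x y \right)} + 9 y \sin^{2}{\left(x y \right)} \cos{\left(x y \right)}.
Matching coefficients of the independent functions:
  [y^{7}]:  - 12 A^{2} = -12
  [y^{2} \sin^{3}{\left(x y \right)}]:  B^{3} = 27
  [y^{3} \sin{\left(x y \right)}]:  - 12 A B = -36
  [y^{6} \sin^{2}{\left(x y \right)}]:  2 A B^{2} = 18
  [y^{9} \cos{\left(x y \right)}]:  \frac{A^{2} B}{3} = 1
  [y^{10} \sin{\left(x y \right)}]:  A^{2} B = 3
  [x y^{4} \cos{\left(x y \right)}]:  - 3 A B = -9
  [x \sin{\left(x y \right)} \cos{\left(x y \right)}]:  - 3 B^{2} = -27
  [y \sin^{2}{\left(x y \right)} \cos{\left(x y \right)}]:  \frac{B^{3}}{3} = 9
  [y^{5} \sin{\left(x y \right)} \cos{\left(x y \right)}]:  \frac{2 A B^{2}}{3} = 6
Solving: A = 1, B = 3.
Check against the point condition:
  u(0, 1) = 1  ⟹  A = 1  ✓
Hence u(x, y) = y^{4} + 3 \sin{\left(x y \right)}.

Answer: u(x, y) = y^{4} + 3 \sin{\left(x y \right)}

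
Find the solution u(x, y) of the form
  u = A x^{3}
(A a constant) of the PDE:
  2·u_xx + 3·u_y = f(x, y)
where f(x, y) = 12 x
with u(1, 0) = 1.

Answer: u(x, y) = x^{3}

Derivation:
Substitute the ansatz u = A x^{3} into the left-hand side.
Derivatives of the ansatz:
  u_xx = 6 A x
  u_y = 0
Term by term:
  2·u_xx = 12 A x
  3·u_y = 0
So the left-hand side equals
  12 A x
This must equal f(x, y) = 12 x identically.
Matching coefficients of the independent functions:
  [x]:  12 A = 12
Solving: A = 1.
Check against the point condition:
  u(1, 0) = 1  ⟹  A = 1  ✓
Hence u(x, y) = x^{3}.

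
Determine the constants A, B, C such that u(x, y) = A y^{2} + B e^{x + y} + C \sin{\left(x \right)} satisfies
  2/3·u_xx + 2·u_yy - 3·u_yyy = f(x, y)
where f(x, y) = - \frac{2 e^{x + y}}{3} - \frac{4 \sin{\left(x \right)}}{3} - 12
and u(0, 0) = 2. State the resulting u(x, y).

Substitute the ansatz u = A y^{2} + B e^{x + y} + C \sin{\left(x \right)} into the left-hand side.
Derivatives of the ansatz:
  u_xx = B e^{x} e^{y} - C \sin{\left(x \right)}
  u_yy = 2 A + B e^{x} e^{y}
  u_yyy = B e^{x} e^{y}
Term by term:
  2/3·u_xx = \frac{2 B e^{x} e^{y}}{3} - \frac{2 C \sin{\left(x \right)}}{3}
  2·u_yy = 4 A + 2 B e^{x} e^{y}
  -3·u_yyy = - 3 B e^{x} e^{y}
So the left-hand side equals
  4 A - \frac{B e^{x} e^{y}}{3} - \frac{2 C \sin{\left(x \right)}}{3}
This must equal f(x, y) identically; expanded, f = - \frac{2 e^{x} e^{y}}{3} - \frac{4 \sin{\left(x \right)}}{3} - 12.
Matching coefficients of the independent functions:
  [constant term]:  4 A = -12
  [e^{x} e^{y}]:  - \frac{B}{3} = - \frac{2}{3}
  [\sin{\left(x \right)}]:  - \frac{2 C}{3} = - \frac{4}{3}
Solving: A = -3, B = 2, C = 2.
Check against the point condition:
  u(0, 0) = 2  ⟹  B = 2  ✓
Hence u(x, y) = - 3 y^{2} + 2 e^{x + y} + 2 \sin{\left(x \right)}.

Answer: u(x, y) = - 3 y^{2} + 2 e^{x + y} + 2 \sin{\left(x \right)}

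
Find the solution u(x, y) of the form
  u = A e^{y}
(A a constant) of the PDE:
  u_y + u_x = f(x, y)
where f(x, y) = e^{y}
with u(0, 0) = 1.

Substitute the ansatz u = A e^{y} into the left-hand side.
Derivatives of the ansatz:
  u_y = A e^{y}
  u_x = 0
Term by term:
  u_y = A e^{y}
  u_x = 0
So the left-hand side equals
  A e^{y}
This must equal f(x, y) = e^{y} identically.
Matching coefficients of the independent functions:
  [e^{y}]:  A = 1
Solving: A = 1.
Check against the point condition:
  u(0, 0) = 1  ⟹  A = 1  ✓
Hence u(x, y) = e^{y}.

Answer: u(x, y) = e^{y}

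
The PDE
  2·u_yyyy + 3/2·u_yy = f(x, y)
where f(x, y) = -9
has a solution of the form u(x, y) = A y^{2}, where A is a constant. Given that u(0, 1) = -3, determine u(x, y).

Substitute the ansatz u = A y^{2} into the left-hand side.
Derivatives of the ansatz:
  u_yyyy = 0
  u_yy = 2 A
Term by term:
  2·u_yyyy = 0
  3/2·u_yy = 3 A
So the left-hand side equals
  3 A
This must equal f(x, y) = -9 identically.
Matching coefficients of the independent functions:
  [constant term]:  3 A = -9
Solving: A = -3.
Check against the point condition:
  u(0, 1) = -3  ⟹  A = -3  ✓
Hence u(x, y) = - 3 y^{2}.

Answer: u(x, y) = - 3 y^{2}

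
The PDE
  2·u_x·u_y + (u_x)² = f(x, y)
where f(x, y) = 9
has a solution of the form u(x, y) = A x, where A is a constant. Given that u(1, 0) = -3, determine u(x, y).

Answer: u(x, y) = - 3 x

Derivation:
Substitute the ansatz u = A x into the left-hand side.
Derivatives of the ansatz:
  u_x = A
  u_y = 0
Term by term:
  2·u_x·u_y = 0
  (u_x)² = A^{2}
So the left-hand side equals
  A^{2}
This must equal f(x, y) = 9 identically.
Matching coefficients of the independent functions:
  [constant term]:  A^{2} = 9
These equations allow (A) = (-3) or (3).
Impose the point condition(s):
  u(1, 0) = -3  ⟹  A = -3
Only A = -3 satisfies everything.
Hence u(x, y) = - 3 x.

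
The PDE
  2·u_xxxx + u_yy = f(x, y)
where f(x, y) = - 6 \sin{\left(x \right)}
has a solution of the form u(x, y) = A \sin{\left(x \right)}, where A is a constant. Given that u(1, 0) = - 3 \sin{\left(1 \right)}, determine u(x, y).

Answer: u(x, y) = - 3 \sin{\left(x \right)}

Derivation:
Substitute the ansatz u = A \sin{\left(x \right)} into the left-hand side.
Derivatives of the ansatz:
  u_xxxx = A \sin{\left(x \right)}
  u_yy = 0
Term by term:
  2·u_xxxx = 2 A \sin{\left(x \right)}
  u_yy = 0
So the left-hand side equals
  2 A \sin{\left(x \right)}
This must equal f(x, y) = - 6 \sin{\left(x \right)} identically.
Matching coefficients of the independent functions:
  [\sin{\left(x \right)}]:  2 A = -6
Solving: A = -3.
Check against the point condition:
  u(1, 0) = - 3 \sin{\left(1 \right)}  ⟹  A \sin{\left(1 \right)} = - 3 \sin{\left(1 \right)}  ✓
Hence u(x, y) = - 3 \sin{\left(x \right)}.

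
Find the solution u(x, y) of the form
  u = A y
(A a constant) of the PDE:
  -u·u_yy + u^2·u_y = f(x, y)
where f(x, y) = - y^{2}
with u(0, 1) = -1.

Answer: u(x, y) = - y

Derivation:
Substitute the ansatz u = A y into the left-hand side.
Derivatives of the ansatz:
  u_yy = 0
  u_y = A
Term by term:
  -u·u_yy = 0
  u^2·u_y = A^{3} y^{2}
So the left-hand side equals
  A^{3} y^{2}
This must equal f(x, y) = - y^{2} identically.
Matching coefficients of the independent functions:
  [y^{2}]:  A^{3} = -1
Solving: A = -1.
Check against the point condition:
  u(0, 1) = -1  ⟹  A = -1  ✓
Hence u(x, y) = - y.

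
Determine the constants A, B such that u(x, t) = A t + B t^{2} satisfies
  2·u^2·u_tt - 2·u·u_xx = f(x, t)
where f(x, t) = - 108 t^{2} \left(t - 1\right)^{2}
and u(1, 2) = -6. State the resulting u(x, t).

Substitute the ansatz u = A t + B t^{2} into the left-hand side.
Derivatives of the ansatz:
  u_tt = 2 B
  u_xx = 0
Term by term:
  2·u^2·u_tt = 4 A^{2} B t^{2} + 8 A B^{2} t^{3} + 4 B^{3} t^{4}
  -2·u·u_xx = 0
So the left-hand side equals
  4 A^{2} B t^{2} + 8 A B^{2} t^{3} + 4 B^{3} t^{4}
This must equal f(x, t) identically; expanded, f = - 108 t^{4} + 216 t^{3} - 108 t^{2}.
Matching coefficients of the independent functions:
  [t^{2}]:  4 A^{2} B = -108
  [t^{3}]:  8 A B^{2} = 216
  [t^{4}]:  4 B^{3} = -108
Solving: A = 3, B = -3.
Check against the point condition:
  u(1, 2) = -6  ⟹  2 A + 4 B = -6  ✓
Hence u(x, t) = - 3 t^{2} + 3 t.

Answer: u(x, t) = - 3 t^{2} + 3 t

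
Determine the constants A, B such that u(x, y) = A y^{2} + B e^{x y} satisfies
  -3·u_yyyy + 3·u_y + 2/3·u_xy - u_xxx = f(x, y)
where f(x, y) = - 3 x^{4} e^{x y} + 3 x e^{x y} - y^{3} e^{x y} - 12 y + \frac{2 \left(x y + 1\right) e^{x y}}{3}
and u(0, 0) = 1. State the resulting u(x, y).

Substitute the ansatz u = A y^{2} + B e^{x y} into the left-hand side.
Derivatives of the ansatz:
  u_yyyy = B x^{4} e^{x y}
  u_y = 2 A y + B x e^{x y}
  u_xy = B x y e^{x y} + B e^{x y}
  u_xxx = B y^{3} e^{x y}
Term by term:
  -3·u_yyyy = - 3 B x^{4} e^{x y}
  3·u_y = 6 A y + 3 B x e^{x y}
  2/3·u_xy = \frac{2 B x y e^{x y}}{3} + \frac{2 B e^{x y}}{3}
  -u_xxx = - B y^{3} e^{x y}
So the left-hand side equals
  6 A y - 3 B x^{4} e^{x y} + \frac{2 B x y e^{x y}}{3} + 3 B x e^{x y} - B y^{3} e^{x y} + \frac{2 B e^{x y}}{3}
This must equal f(x, y) identically; expanded, f = - 3 x^{4} e^{x y} + \frac{2 x y e^{x y}}{3} + 3 x e^{x y} - y^{3} e^{x y} - 12 y + \frac{2 e^{x y}}{3}.
Matching coefficients of the independent functions:
  [y]:  6 A = -12
  [x e^{x y}]:  3 B = 3
  [x^{4} e^{x y}]:  - 3 B = -3
  [y^{3} e^{x y}]:  - B = -1
  [x y e^{x y}, e^{x y}]:  \frac{2 B}{3} = \frac{2}{3}
Solving: A = -2, B = 1.
Check against the point condition:
  u(0, 0) = 1  ⟹  B = 1  ✓
Hence u(x, y) = - 2 y^{2} + e^{x y}.

Answer: u(x, y) = - 2 y^{2} + e^{x y}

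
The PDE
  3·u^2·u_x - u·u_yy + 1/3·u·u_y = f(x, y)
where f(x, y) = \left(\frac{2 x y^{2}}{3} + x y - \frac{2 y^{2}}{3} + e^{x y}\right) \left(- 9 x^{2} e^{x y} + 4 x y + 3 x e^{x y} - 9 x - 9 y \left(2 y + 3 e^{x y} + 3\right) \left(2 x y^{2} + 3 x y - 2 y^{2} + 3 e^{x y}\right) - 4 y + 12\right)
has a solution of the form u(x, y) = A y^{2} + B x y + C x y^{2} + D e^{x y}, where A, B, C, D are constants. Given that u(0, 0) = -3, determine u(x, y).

Substitute the ansatz u = A y^{2} + B x y + C x y^{2} + D e^{x y} into the left-hand side.
Derivatives of the ansatz:
  u_x = B y + C y^{2} + D y e^{x y}
  u_yy = 2 A + 2 C x + D x^{2} e^{x y}
  u_y = 2 A y + B x + 2 C x y + D x e^{x y}
Term by term:
  3·u^2·u_x = 3 A^{2} B y^{5} + 3 A^{2} C y^{6} + 3 A^{2} D y^{5} e^{x y} + 6 A B^{2} x y^{4} + 12 A B C x y^{5} + 6 A B D x y^{4} e^{x y} + 6 A B D y^{3} e^{x y} + 6 A C^{2} x y^{6} + 6 A C D x y^{5} e^{x y} + 6 A C D y^{4} e^{x y} + 6 A D^{2} y^{3} e^{2 x y} + 3 B^{3} x^{2} y^{3} + 9 B^{2} C x^{2} y^{4} + 3 B^{2} D x^{2} y^{3} e^{x y} + 6 B^{2} D x y^{2} e^{x y} + 9 B C^{2} x^{2} y^{5} + 6 B C D x^{2} y^{4} e^{x y} + 12 B C D x y^{3} e^{x y} + 6 B D^{2} x y^{2} e^{2 x y} + 3 B D^{2} y e^{2 x y} + 3 C^{3} x^{2} y^{6} + 3 C^{2} D x^{2} y^{5} e^{x y} + 6 C^{2} D x y^{4} e^{x y} + 6 C D^{2} x y^{3} e^{2 x y} + 3 C D^{2} y^{2} e^{2 x y} + 3 D^{3} y e^{3 x y}
  -u·u_yy = - 2 A^{2} y^{2} - 2 A B x y - 4 A C x y^{2} - A D x^{2} y^{2} e^{x y} - 2 A D e^{x y} - 2 B C x^{2} y - B D x^{3} y e^{x y} - 2 C^{2} x^{2} y^{2} - C D x^{3} y^{2} e^{x y} - 2 C D x e^{x y} - D^{2} x^{2} e^{2 x y}
  1/3·u·u_y = \frac{2 A^{2} y^{3}}{3} + A B x y^{2} + \frac{4 A C x y^{3}}{3} + \frac{A D x y^{2} e^{x y}}{3} + \frac{2 A D y e^{x y}}{3} + \frac{B^{2} x^{2} y}{3} + B C x^{2} y^{2} + \frac{B D x^{2} y e^{x y}}{3} + \frac{B D x e^{x y}}{3} + \frac{2 C^{2} x^{2} y^{3}}{3} + \frac{C D x^{2} y^{2} e^{x y}}{3} + \frac{2 C D x y e^{x y}}{3} + \frac{D^{2} x e^{2 x y}}{3}
Sum these and collect like terms in the independent variables.
This must equal f(x, y) identically; expanded, f = - 6 x^{3} y^{2} e^{x y} - 9 x^{3} y e^{x y} - 24 x^{2} y^{6} - 36 x^{2} y^{5} e^{x y} - 108 x^{2} y^{5} - 108 x^{2} y^{4} e^{x y} - 162 x^{2} y^{4} - 81 x^{2} y^{3} e^{x y} - \frac{235 x^{2} y^{3}}{3} + 8 x^{2} y^{2} e^{x y} - 2 x^{2} y^{2} + 3 x^{2} y e^{x y} - 9 x^{2} y - 9 x^{2} e^{2 x y} + 48 x y^{6} + 72 x y^{5} e^{x y} + 144 x y^{5} + 36 x y^{4} e^{x y} + 108 x y^{4} - 108 x y^{3} e^{2 x y} - 216 x y^{3} e^{x y} - \frac{16 x y^{3}}{3} - 162 x y^{2} e^{2 x y} - 164 x y^{2} e^{x y} + 10 x y^{2} + 4 x y e^{x y} + 12 x y + 3 x e^{2 x y} - 9 x e^{x y} - 24 y^{6} - 36 y^{5} e^{x y} - 36 y^{5} + 72 y^{4} e^{x y} + 108 y^{3} e^{2 x y} + 108 y^{3} e^{x y} + \frac{8 y^{3}}{3} - 54 y^{2} e^{2 x y} - 8 y^{2} - 81 y e^{3 x y} - 81 y e^{2 x y} - 4 y e^{x y} + 12 e^{x y}.
Matching coefficients of the independent functions:
(each divided by its leading coefficient; functions giving the same equation are listed together)
  [y^{2}, y^{3}]:  A^{2} - 4 = 0
  [y^{5}]:  A^{2} B + 12 = 0
  [y^{6}]:  A^{2} C + 8 = 0
  [x y]:  A B + 6 = 0
  [x y^{2}]:  A B - 4 A C - 10 = 0
  [x y^{3}]:  A C + 4 = 0
  [x y^{4}]:  A B^{2} - 18 = 0
  [x y^{5}]:  A B C - 12 = 0
  [x y^{6}]:  A C^{2} - 8 = 0
  [x e^{x y}]:  B D - 6 C D + 27 = 0
  [x e^{2 x y}, x^{2} e^{2 x y}]:  D^{2} - 9 = 0
  [x^{2} y]:  B^{2} - 6 B C + 27 = 0
  [x^{2} y^{2}]:  B C - 2 C^{2} + 2 = 0
  [x^{2} y^{3}]:  B^{3} + \frac{2 C^{2}}{9} + \frac{235}{9} = 0
  [x^{2} y^{4}]:  B^{2} C + 18 = 0
  [x^{2} y^{5}]:  B C^{2} + 12 = 0
  [x^{2} y^{6}]:  C^{3} + 8 = 0
  [y e^{x y}, e^{x y}]:  A D + 6 = 0
  [y e^{2 x y}, x y^{2} e^{2 x y}]:  B D^{2} + 27 = 0
  [y e^{3 x y}]:  D^{3} + 27 = 0
  [y^{2} e^{2 x y}, x y^{3} e^{2 x y}]:  C D^{2} + 18 = 0
  [y^{3} e^{x y}]:  A B D - 18 = 0
  [y^{3} e^{2 x y}]:  A D^{2} - 18 = 0
  [y^{4} e^{x y}, x y^{5} e^{x y}]:  A C D - 12 = 0
  [y^{5} e^{x y}]:  A^{2} D + 12 = 0
  [x y e^{x y}, x^{3} y^{2} e^{x y}]:  C D - 6 = 0
  [x y^{2} e^{x y}]:  A D + 18 B^{2} D + 492 = 0
  [x y^{3} e^{x y}, x^{2} y^{4} e^{x y}]:  B C D + 18 = 0
  [x y^{4} e^{x y}]:  A B D + C^{2} D - 6 = 0
  [x^{2} y e^{x y}, x^{3} y e^{x y}]:  B D - 9 = 0
  [x^{2} y^{2} e^{x y}]:  A D - \frac{C D}{3} + 8 = 0
  [x^{2} y^{3} e^{x y}]:  B^{2} D + 27 = 0
  [x^{2} y^{5} e^{x y}]:  C^{2} D + 12 = 0
Solving: A = 2, B = -3, C = -2, D = -3.
Check against the point condition:
  u(0, 0) = -3  ⟹  D = -3  ✓
Hence u(x, y) = - 2 x y^{2} - 3 x y + 2 y^{2} - 3 e^{x y}.

Answer: u(x, y) = - 2 x y^{2} - 3 x y + 2 y^{2} - 3 e^{x y}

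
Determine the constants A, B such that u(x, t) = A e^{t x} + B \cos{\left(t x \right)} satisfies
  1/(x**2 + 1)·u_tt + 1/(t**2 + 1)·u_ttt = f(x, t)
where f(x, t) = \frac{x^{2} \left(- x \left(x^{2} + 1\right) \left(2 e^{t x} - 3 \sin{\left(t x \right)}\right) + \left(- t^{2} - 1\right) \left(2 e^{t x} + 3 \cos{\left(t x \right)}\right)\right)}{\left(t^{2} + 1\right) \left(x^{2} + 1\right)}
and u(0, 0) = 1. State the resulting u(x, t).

Substitute the ansatz u = A e^{t x} + B \cos{\left(t x \right)} into the left-hand side.
Derivatives of the ansatz:
  u_tt = A x^{2} e^{t x} - B x^{2} \cos{\left(t x \right)}
  u_ttt = A x^{3} e^{t x} + B x^{3} \sin{\left(t x \right)}
Term by term:
  1/(x**2 + 1)·u_tt = \frac{A x^{2} e^{t x}}{x^{2} + 1} - \frac{B x^{2} \cos{\left(t x \right)}}{x^{2} + 1}
  1/(t**2 + 1)·u_ttt = \frac{A x^{3} e^{t x}}{t^{2} + 1} + \frac{B x^{3} \sin{\left(t x \right)}}{t^{2} + 1}
So the left-hand side equals
  \frac{A x^{3} e^{t x}}{t^{2} + 1} + \frac{A x^{2} e^{t x}}{x^{2} + 1} + \frac{B x^{3} \sin{\left(t x \right)}}{t^{2} + 1} - \frac{B x^{2} \cos{\left(t x \right)}}{x^{2} + 1}
This must equal f(x, t) identically; expanded, f = - \frac{2 x^{3} e^{t x}}{t^{2} + 1} + \frac{3 x^{3} \sin{\left(t x \right)}}{t^{2} + 1} - \frac{2 x^{2} e^{t x}}{x^{2} + 1} - \frac{3 x^{2} \cos{\left(t x \right)}}{x^{2} + 1}.
Matching coefficients of the independent functions:
  [\frac{x^{2} e^{t x}}{x^{2} + 1}, \frac{x^{3} e^{t x}}{t^{2} + 1}]:  A = -2
  [\frac{x^{2} \cos{\left(t x \right)}}{x^{2} + 1}]:  - B = -3
  [\frac{x^{3} \sin{\left(t x \right)}}{t^{2} + 1}]:  B = 3
Solving: A = -2, B = 3.
Check against the point condition:
  u(0, 0) = 1  ⟹  A + B = 1  ✓
Hence u(x, t) = - 2 e^{t x} + 3 \cos{\left(t x \right)}.

Answer: u(x, t) = - 2 e^{t x} + 3 \cos{\left(t x \right)}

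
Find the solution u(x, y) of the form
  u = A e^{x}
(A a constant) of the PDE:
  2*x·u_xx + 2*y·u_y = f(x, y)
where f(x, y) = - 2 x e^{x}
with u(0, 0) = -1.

Substitute the ansatz u = A e^{x} into the left-hand side.
Derivatives of the ansatz:
  u_xx = A e^{x}
  u_y = 0
Term by term:
  2*x·u_xx = 2 A x e^{x}
  2*y·u_y = 0
So the left-hand side equals
  2 A x e^{x}
This must equal f(x, y) = - 2 x e^{x} identically.
Matching coefficients of the independent functions:
  [x e^{x}]:  2 A = -2
Solving: A = -1.
Check against the point condition:
  u(0, 0) = -1  ⟹  A = -1  ✓
Hence u(x, y) = - e^{x}.

Answer: u(x, y) = - e^{x}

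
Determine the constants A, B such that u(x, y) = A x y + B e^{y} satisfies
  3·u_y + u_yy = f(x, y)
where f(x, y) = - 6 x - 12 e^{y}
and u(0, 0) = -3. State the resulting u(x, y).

Answer: u(x, y) = - 2 x y - 3 e^{y}

Derivation:
Substitute the ansatz u = A x y + B e^{y} into the left-hand side.
Derivatives of the ansatz:
  u_y = A x + B e^{y}
  u_yy = B e^{y}
Term by term:
  3·u_y = 3 A x + 3 B e^{y}
  u_yy = B e^{y}
So the left-hand side equals
  3 A x + 4 B e^{y}
This must equal f(x, y) = - 6 x - 12 e^{y} identically.
Matching coefficients of the independent functions:
  [x]:  3 A = -6
  [e^{y}]:  4 B = -12
Solving: A = -2, B = -3.
Check against the point condition:
  u(0, 0) = -3  ⟹  B = -3  ✓
Hence u(x, y) = - 2 x y - 3 e^{y}.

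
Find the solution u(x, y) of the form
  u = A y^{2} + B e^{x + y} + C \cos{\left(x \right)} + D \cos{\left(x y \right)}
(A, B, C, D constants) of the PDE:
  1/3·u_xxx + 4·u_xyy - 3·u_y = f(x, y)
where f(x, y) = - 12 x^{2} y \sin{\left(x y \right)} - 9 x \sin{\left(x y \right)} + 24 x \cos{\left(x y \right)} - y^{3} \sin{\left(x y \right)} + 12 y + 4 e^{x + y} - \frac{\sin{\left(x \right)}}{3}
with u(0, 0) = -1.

Substitute the ansatz u = A y^{2} + B e^{x + y} + C \cos{\left(x \right)} + D \cos{\left(x y \right)} into the left-hand side.
Derivatives of the ansatz:
  u_xxx = B e^{x} e^{y} + C \sin{\left(x \right)} + D y^{3} \sin{\left(x y \right)}
  u_xyy = B e^{x} e^{y} + D x^{2} y \sin{\left(x y \right)} - 2 D x \cos{\left(x y \right)}
  u_y = 2 A y + B e^{x} e^{y} - D x \sin{\left(x y \right)}
Term by term:
  1/3·u_xxx = \frac{B e^{x} e^{y}}{3} + \frac{C \sin{\left(x \right)}}{3} + \frac{D y^{3} \sin{\left(x y \right)}}{3}
  4·u_xyy = 4 B e^{x} e^{y} + 4 D x^{2} y \sin{\left(x y \right)} - 8 D x \cos{\left(x y \right)}
  -3·u_y = - 6 A y - 3 B e^{x} e^{y} + 3 D x \sin{\left(x y \right)}
So the left-hand side equals
  - 6 A y + \frac{4 B e^{x} e^{y}}{3} + \frac{C \sin{\left(x \right)}}{3} + 4 D x^{2} y \sin{\left(x y \right)} + 3 D x \sin{\left(x y \right)} - 8 D x \cos{\left(x y \right)} + \frac{D y^{3} \sin{\left(x y \right)}}{3}
This must equal f(x, y) identically; expanded, f = - 12 x^{2} y \sin{\left(x y \right)} - 9 x \sin{\left(x y \right)} + 24 x \cos{\left(x y \right)} - y^{3} \sin{\left(x y \right)} + 12 y + 4 e^{x} e^{y} - \frac{\sin{\left(x \right)}}{3}.
Matching coefficients of the independent functions:
  [y]:  - 6 A = 12
  [x \sin{\left(x y \right)}]:  3 D = -9
  [x \cos{\left(x y \right)}]:  - 8 D = 24
  [y^{3} \sin{\left(x y \right)}]:  \frac{D}{3} = -1
  [e^{x} e^{y}]:  \frac{4 B}{3} = 4
  [x^{2} y \sin{\left(x y \right)}]:  4 D = -12
  [\sin{\left(x \right)}]:  \frac{C}{3} = - \frac{1}{3}
Solving: A = -2, B = 3, C = -1, D = -3.
Check against the point condition:
  u(0, 0) = -1  ⟹  B + C + D = -1  ✓
Hence u(x, y) = - 2 y^{2} + 3 e^{x + y} - \cos{\left(x \right)} - 3 \cos{\left(x y \right)}.

Answer: u(x, y) = - 2 y^{2} + 3 e^{x + y} - \cos{\left(x \right)} - 3 \cos{\left(x y \right)}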